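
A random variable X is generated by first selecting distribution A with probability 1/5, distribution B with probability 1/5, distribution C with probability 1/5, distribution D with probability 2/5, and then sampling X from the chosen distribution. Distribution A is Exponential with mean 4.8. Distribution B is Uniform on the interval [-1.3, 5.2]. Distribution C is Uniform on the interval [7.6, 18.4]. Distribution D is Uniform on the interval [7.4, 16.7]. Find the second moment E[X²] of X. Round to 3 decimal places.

107.389

For each component E[X²] = Var + (mean)², giving A: 46.08; B: 7.32333; C: 178.72; D: 152.41.
Overall E[X²] = 0.2·46.08 + 0.2·7.32333 + 0.2·178.72 + 0.4·152.41 = 107.389.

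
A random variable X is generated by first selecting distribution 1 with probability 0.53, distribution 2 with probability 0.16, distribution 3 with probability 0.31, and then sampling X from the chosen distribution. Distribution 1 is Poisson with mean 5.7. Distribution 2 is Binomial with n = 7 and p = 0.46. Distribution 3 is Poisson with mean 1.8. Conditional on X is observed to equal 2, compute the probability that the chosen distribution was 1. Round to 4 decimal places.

0.1994

Likelihoods P(X=2 | ·): 1: 0.0543552; 2: 0.204035; 3: 0.267784.
Posterior ∝ prior × likelihood. Numerator for 1: 0.53·0.0543552 = 0.0288083.
Normalizing constant: 0.53·0.0543552 + 0.16·0.204035 + 0.31·0.267784 = 0.144467.
P(1 | observation) = 0.0288083 / 0.144467 = 0.199411.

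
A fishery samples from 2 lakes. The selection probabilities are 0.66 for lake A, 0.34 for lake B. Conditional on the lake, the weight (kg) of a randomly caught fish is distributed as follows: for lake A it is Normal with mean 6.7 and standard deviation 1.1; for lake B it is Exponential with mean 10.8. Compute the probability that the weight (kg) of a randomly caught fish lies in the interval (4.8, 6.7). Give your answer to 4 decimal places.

Conditional on each lake, P(4.8 < X < 6.7): A: 0.457941; B: 0.103435.
By total probability, P(4.8 < X < 6.7) = 0.66·0.457941 + 0.34·0.103435 = 0.337409.

0.3374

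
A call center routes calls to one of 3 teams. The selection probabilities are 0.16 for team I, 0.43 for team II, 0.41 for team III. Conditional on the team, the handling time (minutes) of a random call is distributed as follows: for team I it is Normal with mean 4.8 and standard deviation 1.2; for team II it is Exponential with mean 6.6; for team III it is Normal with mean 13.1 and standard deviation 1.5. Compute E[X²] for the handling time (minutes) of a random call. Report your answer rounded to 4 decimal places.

112.6610

For each component E[X²] = Var + (mean)², giving I: 24.48; II: 87.12; III: 173.86.
Overall E[X²] = 0.16·24.48 + 0.43·87.12 + 0.41·173.86 = 112.661.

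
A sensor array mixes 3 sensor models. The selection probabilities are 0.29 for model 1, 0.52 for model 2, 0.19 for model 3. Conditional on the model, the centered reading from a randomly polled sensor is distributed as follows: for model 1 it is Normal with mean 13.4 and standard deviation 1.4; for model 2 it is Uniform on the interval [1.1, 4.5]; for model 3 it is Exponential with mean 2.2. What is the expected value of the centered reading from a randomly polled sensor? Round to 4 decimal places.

5.7600

Component means — 1: 13.4; 2: 2.8; 3: 2.2.
E[X] = 0.29·13.4 + 0.52·2.8 + 0.19·2.2 = 5.76.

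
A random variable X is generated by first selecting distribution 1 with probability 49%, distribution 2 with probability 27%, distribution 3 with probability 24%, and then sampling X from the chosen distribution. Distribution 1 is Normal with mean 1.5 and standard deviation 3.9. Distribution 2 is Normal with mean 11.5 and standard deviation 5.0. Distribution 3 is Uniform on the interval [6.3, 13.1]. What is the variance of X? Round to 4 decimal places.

Per component, 1: μ=1.5, E[X²]=17.46; 2: μ=11.5, E[X²]=157.25; 3: μ=9.7, E[X²]=97.9433.
E[X] = 0.49·1.5 + 0.27·11.5 + 0.24·9.7 = 6.168.
E[X²] = 0.49·17.46 + 0.27·157.25 + 0.24·97.9433 = 74.5193.
Var(X) = E[X²] − (E[X])² = 74.5193 − 38.0442 = 36.4751.

36.4751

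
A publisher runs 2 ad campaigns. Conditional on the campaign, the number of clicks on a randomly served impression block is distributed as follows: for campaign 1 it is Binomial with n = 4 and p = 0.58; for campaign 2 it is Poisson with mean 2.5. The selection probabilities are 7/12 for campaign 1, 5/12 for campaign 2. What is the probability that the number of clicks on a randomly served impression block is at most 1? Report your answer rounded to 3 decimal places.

0.238

Conditional on each campaign, P(X ≤ 1): 1: 0.203001; 2: 0.287297.
By total probability, P(X ≤ 1) = 0.583333·0.203001 + 0.416667·0.287297 = 0.238125.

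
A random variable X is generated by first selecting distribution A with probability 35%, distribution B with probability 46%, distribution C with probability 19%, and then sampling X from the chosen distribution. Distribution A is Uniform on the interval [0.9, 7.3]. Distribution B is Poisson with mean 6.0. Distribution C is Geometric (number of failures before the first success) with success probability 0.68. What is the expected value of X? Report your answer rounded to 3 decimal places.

4.284

Component means — A: 4.1; B: 6; C: 0.470588.
E[X] = 0.35·4.1 + 0.46·6 + 0.19·0.470588 = 4.28441.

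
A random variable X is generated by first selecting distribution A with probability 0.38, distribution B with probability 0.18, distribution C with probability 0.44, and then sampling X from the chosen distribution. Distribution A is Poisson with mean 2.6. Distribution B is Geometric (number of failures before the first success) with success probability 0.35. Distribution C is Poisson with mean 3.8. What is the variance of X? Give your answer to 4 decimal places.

4.1926

Per component, A: μ=2.6, E[X²]=9.36; B: μ=1.85714, E[X²]=8.7551; C: μ=3.8, E[X²]=18.24.
E[X] = 0.38·2.6 + 0.18·1.85714 + 0.44·3.8 = 2.99429.
E[X²] = 0.38·9.36 + 0.18·8.7551 + 0.44·18.24 = 13.1583.
Var(X) = E[X²] − (E[X])² = 13.1583 − 8.96575 = 4.19257.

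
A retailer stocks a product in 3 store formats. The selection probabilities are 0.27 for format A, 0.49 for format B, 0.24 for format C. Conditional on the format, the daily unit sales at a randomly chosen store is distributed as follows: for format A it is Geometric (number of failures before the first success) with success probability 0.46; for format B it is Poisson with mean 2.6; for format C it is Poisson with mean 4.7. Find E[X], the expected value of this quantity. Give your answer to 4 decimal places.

Component means — A: 1.17391; B: 2.6; C: 4.7.
E[X] = 0.27·1.17391 + 0.49·2.6 + 0.24·4.7 = 2.71896.

2.7190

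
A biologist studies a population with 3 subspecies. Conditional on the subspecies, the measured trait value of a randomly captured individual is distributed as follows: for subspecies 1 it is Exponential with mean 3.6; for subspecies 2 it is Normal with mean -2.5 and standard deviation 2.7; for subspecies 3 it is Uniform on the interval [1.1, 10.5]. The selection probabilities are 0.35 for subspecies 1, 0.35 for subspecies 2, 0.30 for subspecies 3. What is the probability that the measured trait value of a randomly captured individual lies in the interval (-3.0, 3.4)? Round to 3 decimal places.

0.483

Conditional on each subspecies, P(-3.0 < X < 3.4): 1: 0.611104; 2: 0.55902; 3: 0.244681.
By total probability, P(-3.0 < X < 3.4) = 0.35·0.611104 + 0.35·0.55902 + 0.3·0.244681 = 0.482948.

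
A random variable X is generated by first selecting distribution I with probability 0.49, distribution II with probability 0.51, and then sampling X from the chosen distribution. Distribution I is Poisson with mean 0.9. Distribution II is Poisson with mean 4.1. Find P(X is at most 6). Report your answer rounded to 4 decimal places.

Conditional on each component, P(X ≤ 6): I: 0.999957; II: 0.878648.
By total probability, P(X ≤ 6) = 0.49·0.999957 + 0.51·0.878648 = 0.938089.

0.9381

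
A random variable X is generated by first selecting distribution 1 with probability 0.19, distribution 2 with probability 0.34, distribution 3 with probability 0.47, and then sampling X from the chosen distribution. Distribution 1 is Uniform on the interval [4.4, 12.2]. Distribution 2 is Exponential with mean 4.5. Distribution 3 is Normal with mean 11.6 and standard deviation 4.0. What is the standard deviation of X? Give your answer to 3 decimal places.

5.033

Per component, 1: μ=8.3, E[X²]=73.96; 2: μ=4.5, E[X²]=40.5; 3: μ=11.6, E[X²]=150.56.
E[X] = 0.19·8.3 + 0.34·4.5 + 0.47·11.6 = 8.559.
E[X²] = 0.19·73.96 + 0.34·40.5 + 0.47·150.56 = 98.5856.
Var(X) = E[X²] − (E[X])² = 98.5856 − 73.2565 = 25.3291.
SD(X) = √25.3291 = 5.0328.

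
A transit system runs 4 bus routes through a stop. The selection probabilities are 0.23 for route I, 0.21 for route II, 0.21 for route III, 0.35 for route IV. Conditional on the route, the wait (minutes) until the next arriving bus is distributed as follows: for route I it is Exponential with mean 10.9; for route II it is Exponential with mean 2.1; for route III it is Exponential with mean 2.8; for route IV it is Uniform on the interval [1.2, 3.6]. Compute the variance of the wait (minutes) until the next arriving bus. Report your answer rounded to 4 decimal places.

Per component, I: μ=10.9, E[X²]=237.62; II: μ=2.1, E[X²]=8.82; III: μ=2.8, E[X²]=15.68; IV: μ=2.4, E[X²]=6.24.
E[X] = 0.23·10.9 + 0.21·2.1 + 0.21·2.8 + 0.35·2.4 = 4.376.
E[X²] = 0.23·237.62 + 0.21·8.82 + 0.21·15.68 + 0.35·6.24 = 61.9816.
Var(X) = E[X²] − (E[X])² = 61.9816 − 19.1494 = 42.8322.

42.8322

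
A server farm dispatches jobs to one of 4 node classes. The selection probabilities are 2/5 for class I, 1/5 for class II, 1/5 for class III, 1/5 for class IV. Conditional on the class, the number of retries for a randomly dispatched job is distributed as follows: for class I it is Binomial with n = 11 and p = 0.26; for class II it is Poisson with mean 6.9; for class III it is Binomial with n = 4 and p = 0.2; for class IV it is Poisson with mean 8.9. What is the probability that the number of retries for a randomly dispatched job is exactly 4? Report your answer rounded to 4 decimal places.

Conditional on each class, P(X = 4): I: 0.183244; II: 0.0951816; III: 0.0016; IV: 0.0356556.
By total probability, P(X = 4) = 0.4·0.183244 + 0.2·0.0951816 + 0.2·0.0016 + 0.2·0.0356556 = 0.099785.

0.0998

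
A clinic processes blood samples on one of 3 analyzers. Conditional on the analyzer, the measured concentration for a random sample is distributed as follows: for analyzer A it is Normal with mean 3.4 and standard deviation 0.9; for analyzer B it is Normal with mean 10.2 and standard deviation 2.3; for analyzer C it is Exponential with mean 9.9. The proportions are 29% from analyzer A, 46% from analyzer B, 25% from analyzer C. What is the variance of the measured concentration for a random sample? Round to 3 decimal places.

36.413

Per component, A: μ=3.4, E[X²]=12.37; B: μ=10.2, E[X²]=109.33; C: μ=9.9, E[X²]=196.02.
E[X] = 0.29·3.4 + 0.46·10.2 + 0.25·9.9 = 8.153.
E[X²] = 0.29·12.37 + 0.46·109.33 + 0.25·196.02 = 102.884.
Var(X) = E[X²] − (E[X])² = 102.884 − 66.4714 = 36.4127.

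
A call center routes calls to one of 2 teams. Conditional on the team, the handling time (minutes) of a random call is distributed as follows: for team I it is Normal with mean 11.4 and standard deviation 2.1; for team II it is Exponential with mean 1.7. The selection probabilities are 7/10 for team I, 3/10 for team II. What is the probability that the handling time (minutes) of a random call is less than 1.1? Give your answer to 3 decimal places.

Conditional on each team, P(X < 1.1): I: 4.67704e-07; II: 0.476417.
By total probability, P(X < 1.1) = 0.7·4.67704e-07 + 0.3·0.476417 = 0.142925.

0.143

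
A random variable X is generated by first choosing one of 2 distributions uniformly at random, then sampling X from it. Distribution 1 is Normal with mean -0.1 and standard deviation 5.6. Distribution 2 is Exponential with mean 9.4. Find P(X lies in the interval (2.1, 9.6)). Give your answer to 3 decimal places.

0.373

Conditional on each component, P(2.1 < X < 9.6): 1: 0.305588; 2: 0.439657.
By total probability, P(2.1 < X < 9.6) = 0.5·0.305588 + 0.5·0.439657 = 0.372622.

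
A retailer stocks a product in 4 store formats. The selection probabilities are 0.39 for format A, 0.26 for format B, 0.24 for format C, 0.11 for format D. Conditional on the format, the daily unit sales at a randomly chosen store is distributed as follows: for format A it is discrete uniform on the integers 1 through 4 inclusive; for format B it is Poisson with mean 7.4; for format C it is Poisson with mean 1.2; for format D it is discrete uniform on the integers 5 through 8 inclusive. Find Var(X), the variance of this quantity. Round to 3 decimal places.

Per component, A: μ=2.5, E[X²]=7.5; B: μ=7.4, E[X²]=62.16; C: μ=1.2, E[X²]=2.64; D: μ=6.5, E[X²]=43.5.
E[X] = 0.39·2.5 + 0.26·7.4 + 0.24·1.2 + 0.11·6.5 = 3.902.
E[X²] = 0.39·7.5 + 0.26·62.16 + 0.24·2.64 + 0.11·43.5 = 24.5052.
Var(X) = E[X²] − (E[X])² = 24.5052 − 15.2256 = 9.2796.

9.280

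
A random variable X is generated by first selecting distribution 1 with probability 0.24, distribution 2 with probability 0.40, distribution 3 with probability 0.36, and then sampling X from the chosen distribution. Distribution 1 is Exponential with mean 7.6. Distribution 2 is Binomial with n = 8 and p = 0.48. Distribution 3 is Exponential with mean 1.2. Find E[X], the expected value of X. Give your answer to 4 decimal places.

3.7920

Component means — 1: 7.6; 2: 3.84; 3: 1.2.
E[X] = 0.24·7.6 + 0.4·3.84 + 0.36·1.2 = 3.792.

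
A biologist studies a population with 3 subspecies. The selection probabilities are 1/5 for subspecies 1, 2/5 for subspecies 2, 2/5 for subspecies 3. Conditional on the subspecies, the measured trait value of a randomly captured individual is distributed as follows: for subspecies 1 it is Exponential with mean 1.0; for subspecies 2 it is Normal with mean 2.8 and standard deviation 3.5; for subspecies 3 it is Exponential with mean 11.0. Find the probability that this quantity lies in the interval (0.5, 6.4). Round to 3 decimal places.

Conditional on each subspecies, P(0.5 < X < 6.4): 1: 0.604869; 2: 0.592615; 3: 0.396682.
By total probability, P(0.5 < X < 6.4) = 0.2·0.604869 + 0.4·0.592615 + 0.4·0.396682 = 0.516692.

0.517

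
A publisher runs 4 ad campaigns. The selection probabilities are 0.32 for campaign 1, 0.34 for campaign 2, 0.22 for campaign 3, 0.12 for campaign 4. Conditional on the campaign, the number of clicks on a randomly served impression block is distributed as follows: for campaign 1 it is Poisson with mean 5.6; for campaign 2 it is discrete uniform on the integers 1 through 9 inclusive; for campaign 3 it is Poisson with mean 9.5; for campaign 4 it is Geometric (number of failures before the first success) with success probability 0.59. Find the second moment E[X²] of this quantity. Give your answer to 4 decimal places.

44.7382

For each component E[X²] = Var + (mean)², giving 1: 36.96; 2: 31.6667; 3: 99.75; 4: 1.66073.
Overall E[X²] = 0.32·36.96 + 0.34·31.6667 + 0.22·99.75 + 0.12·1.66073 = 44.7382.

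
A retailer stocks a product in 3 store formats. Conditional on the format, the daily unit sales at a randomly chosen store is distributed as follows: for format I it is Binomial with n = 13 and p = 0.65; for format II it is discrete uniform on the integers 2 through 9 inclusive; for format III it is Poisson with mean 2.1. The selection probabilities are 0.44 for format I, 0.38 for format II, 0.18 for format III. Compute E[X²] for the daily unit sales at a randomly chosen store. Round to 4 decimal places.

For each component E[X²] = Var + (mean)², giving I: 74.36; II: 35.5; III: 6.51.
Overall E[X²] = 0.44·74.36 + 0.38·35.5 + 0.18·6.51 = 47.3802.

47.3802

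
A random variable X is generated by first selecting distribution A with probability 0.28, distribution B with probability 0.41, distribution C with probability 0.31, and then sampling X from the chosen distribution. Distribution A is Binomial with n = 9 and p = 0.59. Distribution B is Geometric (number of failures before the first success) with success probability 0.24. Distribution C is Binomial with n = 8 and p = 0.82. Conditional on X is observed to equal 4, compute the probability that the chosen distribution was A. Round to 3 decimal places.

0.535

Likelihoods P(X=4 | ·): A: 0.176888; B: 0.0800692; C: 0.0332234.
Posterior ∝ prior × likelihood. Numerator for A: 0.28·0.176888 = 0.0495286.
Normalizing constant: 0.28·0.176888 + 0.41·0.0800692 + 0.31·0.0332234 = 0.0926562.
P(A | observation) = 0.0495286 / 0.0926562 = 0.534541.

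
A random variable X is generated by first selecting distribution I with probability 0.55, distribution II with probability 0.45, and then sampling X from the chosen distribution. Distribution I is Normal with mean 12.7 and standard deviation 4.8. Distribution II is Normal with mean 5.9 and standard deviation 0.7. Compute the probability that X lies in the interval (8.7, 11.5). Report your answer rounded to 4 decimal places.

0.1094

Conditional on each component, P(8.7 < X < 11.5): I: 0.198965; II: 3.16712e-05.
By total probability, P(8.7 < X < 11.5) = 0.55·0.198965 + 0.45·3.16712e-05 = 0.109445.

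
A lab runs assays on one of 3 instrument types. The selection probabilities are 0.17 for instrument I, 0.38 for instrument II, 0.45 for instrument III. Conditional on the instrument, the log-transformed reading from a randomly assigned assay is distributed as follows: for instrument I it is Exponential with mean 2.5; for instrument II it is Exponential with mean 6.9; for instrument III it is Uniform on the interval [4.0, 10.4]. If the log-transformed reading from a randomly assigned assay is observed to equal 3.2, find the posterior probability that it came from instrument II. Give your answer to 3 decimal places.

0.647

Likelihoods f(3.2 | ·): I: 0.111215; II: 0.0911463; III: 0.
Posterior ∝ prior × likelihood. Numerator for II: 0.38·0.0911463 = 0.0346356.
Normalizing constant: 0.17·0.111215 + 0.38·0.0911463 + 0.45·0 = 0.0535421.
P(II | observation) = 0.0346356 / 0.0535421 = 0.646885.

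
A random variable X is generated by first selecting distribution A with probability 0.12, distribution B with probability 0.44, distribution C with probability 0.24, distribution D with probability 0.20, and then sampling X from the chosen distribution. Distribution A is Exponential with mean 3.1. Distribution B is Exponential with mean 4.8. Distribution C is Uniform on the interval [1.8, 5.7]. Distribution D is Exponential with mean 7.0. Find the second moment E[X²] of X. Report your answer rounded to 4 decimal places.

For each component E[X²] = Var + (mean)², giving A: 19.22; B: 46.08; C: 15.33; D: 98.
Overall E[X²] = 0.12·19.22 + 0.44·46.08 + 0.24·15.33 + 0.2·98 = 45.8608.

45.8608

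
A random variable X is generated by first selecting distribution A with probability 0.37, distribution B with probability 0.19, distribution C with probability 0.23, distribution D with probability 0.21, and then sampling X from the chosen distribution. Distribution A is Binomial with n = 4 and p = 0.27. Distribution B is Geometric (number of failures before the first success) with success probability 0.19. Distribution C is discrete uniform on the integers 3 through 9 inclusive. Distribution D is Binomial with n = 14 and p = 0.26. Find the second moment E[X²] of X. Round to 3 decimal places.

For each component E[X²] = Var + (mean)², giving A: 1.9548; B: 40.6122; C: 40; D: 15.9432.
Overall E[X²] = 0.37·1.9548 + 0.19·40.6122 + 0.23·40 + 0.21·15.9432 = 20.9877.

20.988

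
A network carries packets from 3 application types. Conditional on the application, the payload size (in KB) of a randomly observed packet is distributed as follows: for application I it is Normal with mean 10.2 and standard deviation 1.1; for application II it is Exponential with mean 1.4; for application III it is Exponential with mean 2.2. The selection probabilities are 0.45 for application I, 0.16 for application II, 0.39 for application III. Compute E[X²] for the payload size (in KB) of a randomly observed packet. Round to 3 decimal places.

51.765

For each component E[X²] = Var + (mean)², giving I: 105.25; II: 3.92; III: 9.68.
Overall E[X²] = 0.45·105.25 + 0.16·3.92 + 0.39·9.68 = 51.7649.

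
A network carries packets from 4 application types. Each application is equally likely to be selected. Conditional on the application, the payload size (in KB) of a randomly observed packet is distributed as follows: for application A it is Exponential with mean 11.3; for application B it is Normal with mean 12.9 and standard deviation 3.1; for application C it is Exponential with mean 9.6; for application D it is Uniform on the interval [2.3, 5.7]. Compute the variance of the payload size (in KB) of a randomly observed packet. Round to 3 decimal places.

Per component, A: μ=11.3, E[X²]=255.38; B: μ=12.9, E[X²]=176.02; C: μ=9.6, E[X²]=184.32; D: μ=4, E[X²]=16.9633.
E[X] = 0.25·11.3 + 0.25·12.9 + 0.25·9.6 + 0.25·4 = 9.45.
E[X²] = 0.25·255.38 + 0.25·176.02 + 0.25·184.32 + 0.25·16.9633 = 158.171.
Var(X) = E[X²] − (E[X])² = 158.171 − 89.3025 = 68.8683.

68.868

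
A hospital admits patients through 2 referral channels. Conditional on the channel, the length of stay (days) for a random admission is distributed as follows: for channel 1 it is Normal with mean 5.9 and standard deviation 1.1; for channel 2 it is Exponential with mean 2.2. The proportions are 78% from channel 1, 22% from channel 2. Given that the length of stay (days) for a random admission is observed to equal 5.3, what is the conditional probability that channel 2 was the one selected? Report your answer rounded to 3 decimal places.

Likelihoods f(5.3 | ·): 1: 0.312544; 2: 0.0408623.
Posterior ∝ prior × likelihood. Numerator for 2: 0.22·0.0408623 = 0.0089897.
Normalizing constant: 0.78·0.312544 + 0.22·0.0408623 = 0.252774.
P(2 | observation) = 0.0089897 / 0.252774 = 0.0355641.

0.036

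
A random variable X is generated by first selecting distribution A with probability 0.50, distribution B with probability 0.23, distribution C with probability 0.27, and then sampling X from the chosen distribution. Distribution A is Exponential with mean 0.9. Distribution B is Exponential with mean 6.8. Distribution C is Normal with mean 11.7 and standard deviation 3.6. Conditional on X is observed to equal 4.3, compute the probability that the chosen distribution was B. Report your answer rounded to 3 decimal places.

0.684

Likelihoods f(4.3 | ·): A: 0.00934964; B: 0.0781383; C: 0.0133996.
Posterior ∝ prior × likelihood. Numerator for B: 0.23·0.0781383 = 0.0179718.
Normalizing constant: 0.5·0.00934964 + 0.23·0.0781383 + 0.27·0.0133996 = 0.0262645.
P(B | observation) = 0.0179718 / 0.0262645 = 0.684261.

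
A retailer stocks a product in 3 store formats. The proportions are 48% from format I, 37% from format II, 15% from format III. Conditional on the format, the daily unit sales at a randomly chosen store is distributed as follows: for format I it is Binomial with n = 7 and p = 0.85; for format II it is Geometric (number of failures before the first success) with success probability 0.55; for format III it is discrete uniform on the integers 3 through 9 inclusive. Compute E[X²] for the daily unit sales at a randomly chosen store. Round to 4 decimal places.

24.2197

For each component E[X²] = Var + (mean)², giving I: 36.295; II: 2.15702; III: 40.
Overall E[X²] = 0.48·36.295 + 0.37·2.15702 + 0.15·40 = 24.2197.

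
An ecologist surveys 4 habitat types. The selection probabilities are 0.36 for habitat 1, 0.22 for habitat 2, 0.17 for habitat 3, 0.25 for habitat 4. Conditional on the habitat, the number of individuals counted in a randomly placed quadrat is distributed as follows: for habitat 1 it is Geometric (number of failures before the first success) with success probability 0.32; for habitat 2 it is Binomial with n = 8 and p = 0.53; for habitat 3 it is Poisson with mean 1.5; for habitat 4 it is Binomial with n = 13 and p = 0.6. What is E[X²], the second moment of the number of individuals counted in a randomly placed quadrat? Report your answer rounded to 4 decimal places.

25.0372

For each component E[X²] = Var + (mean)², giving 1: 11.1562; 2: 19.9704; 3: 3.75; 4: 63.96.
Overall E[X²] = 0.36·11.1562 + 0.22·19.9704 + 0.17·3.75 + 0.25·63.96 = 25.0372.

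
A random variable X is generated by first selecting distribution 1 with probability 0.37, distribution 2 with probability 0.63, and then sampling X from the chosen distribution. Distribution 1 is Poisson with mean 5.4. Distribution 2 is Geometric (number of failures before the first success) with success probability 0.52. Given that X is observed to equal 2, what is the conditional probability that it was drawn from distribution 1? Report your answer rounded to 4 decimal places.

Likelihoods P(X=2 | ·): 1: 0.0658518; 2: 0.119808.
Posterior ∝ prior × likelihood. Numerator for 1: 0.37·0.0658518 = 0.0243651.
Normalizing constant: 0.37·0.0658518 + 0.63·0.119808 = 0.0998442.
P(1 | observation) = 0.0243651 / 0.0998442 = 0.244032.

0.2440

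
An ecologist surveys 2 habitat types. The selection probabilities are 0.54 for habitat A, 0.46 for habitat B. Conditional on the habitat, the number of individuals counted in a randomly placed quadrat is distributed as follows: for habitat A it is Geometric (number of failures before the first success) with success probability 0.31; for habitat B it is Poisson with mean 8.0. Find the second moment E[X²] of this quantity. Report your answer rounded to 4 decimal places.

39.6725

For each component E[X²] = Var + (mean)², giving A: 12.1342; B: 72.
Overall E[X²] = 0.54·12.1342 + 0.46·72 = 39.6725.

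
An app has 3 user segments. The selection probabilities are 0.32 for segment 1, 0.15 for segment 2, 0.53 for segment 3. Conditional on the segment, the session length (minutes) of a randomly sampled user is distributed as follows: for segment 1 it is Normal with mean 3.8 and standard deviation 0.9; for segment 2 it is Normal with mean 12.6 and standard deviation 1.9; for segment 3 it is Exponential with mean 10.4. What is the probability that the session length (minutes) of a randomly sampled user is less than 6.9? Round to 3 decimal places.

Conditional on each segment, P(X < 6.9): 1: 0.999714; 2: 0.0013499; 3: 0.484935.
By total probability, P(X < 6.9) = 0.32·0.999714 + 0.15·0.0013499 + 0.53·0.484935 = 0.577126.

0.577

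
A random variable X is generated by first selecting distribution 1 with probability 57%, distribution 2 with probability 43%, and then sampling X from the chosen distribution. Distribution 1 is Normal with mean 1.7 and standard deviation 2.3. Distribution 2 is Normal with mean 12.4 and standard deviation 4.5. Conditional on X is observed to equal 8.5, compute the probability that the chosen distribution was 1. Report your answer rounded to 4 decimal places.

0.0456

Likelihoods f(8.5 | ·): 1: 0.00219328; 2: 0.060897.
Posterior ∝ prior × likelihood. Numerator for 1: 0.57·0.00219328 = 0.00125017.
Normalizing constant: 0.57·0.00219328 + 0.43·0.060897 = 0.0274359.
P(1 | observation) = 0.00125017 / 0.0274359 = 0.0455669.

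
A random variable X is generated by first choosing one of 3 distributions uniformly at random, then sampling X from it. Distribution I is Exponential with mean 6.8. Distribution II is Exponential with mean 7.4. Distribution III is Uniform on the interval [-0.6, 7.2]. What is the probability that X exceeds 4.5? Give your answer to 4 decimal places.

0.4688

Conditional on each component, P(X > 4.5): I: 0.51594; II: 0.54438; III: 0.346154.
By total probability, P(X > 4.5) = 0.333333·0.51594 + 0.333333·0.54438 + 0.333333·0.346154 = 0.468825.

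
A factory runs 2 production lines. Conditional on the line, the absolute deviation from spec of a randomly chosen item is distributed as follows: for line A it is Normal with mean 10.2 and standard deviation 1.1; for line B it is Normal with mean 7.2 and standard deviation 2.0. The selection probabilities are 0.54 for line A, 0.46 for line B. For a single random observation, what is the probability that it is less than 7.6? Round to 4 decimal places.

0.2713

Conditional on each line, P(X < 7.6): A: 0.00904828; B: 0.57926.
By total probability, P(X < 7.6) = 0.54·0.00904828 + 0.46·0.57926 = 0.271346.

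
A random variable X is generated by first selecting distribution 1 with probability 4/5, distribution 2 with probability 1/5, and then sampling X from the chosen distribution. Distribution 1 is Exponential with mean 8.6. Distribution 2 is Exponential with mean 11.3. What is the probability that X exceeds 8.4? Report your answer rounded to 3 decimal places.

Conditional on each component, P(X > 8.4): 1: 0.376535; 2: 0.475512.
By total probability, P(X > 8.4) = 0.8·0.376535 + 0.2·0.475512 = 0.39633.

0.396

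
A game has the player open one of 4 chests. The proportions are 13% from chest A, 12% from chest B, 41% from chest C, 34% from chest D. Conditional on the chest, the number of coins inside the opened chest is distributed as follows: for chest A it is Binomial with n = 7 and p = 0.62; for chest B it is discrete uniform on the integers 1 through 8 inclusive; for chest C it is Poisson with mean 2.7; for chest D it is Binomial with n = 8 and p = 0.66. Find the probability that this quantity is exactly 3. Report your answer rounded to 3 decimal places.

0.153

Conditional on each chest, P(X = 3): A: 0.173931; B: 0.125; C: 0.220468; D: 0.07315.
By total probability, P(X = 3) = 0.13·0.173931 + 0.12·0.125 + 0.41·0.220468 + 0.34·0.07315 = 0.152874.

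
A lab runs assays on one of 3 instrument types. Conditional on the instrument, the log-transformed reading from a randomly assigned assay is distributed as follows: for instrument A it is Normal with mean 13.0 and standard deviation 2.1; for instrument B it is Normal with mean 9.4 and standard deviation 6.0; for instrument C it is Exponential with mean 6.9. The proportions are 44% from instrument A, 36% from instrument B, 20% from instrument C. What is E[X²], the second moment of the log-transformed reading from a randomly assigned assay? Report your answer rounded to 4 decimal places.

140.1140

For each component E[X²] = Var + (mean)², giving A: 173.41; B: 124.36; C: 95.22.
Overall E[X²] = 0.44·173.41 + 0.36·124.36 + 0.2·95.22 = 140.114.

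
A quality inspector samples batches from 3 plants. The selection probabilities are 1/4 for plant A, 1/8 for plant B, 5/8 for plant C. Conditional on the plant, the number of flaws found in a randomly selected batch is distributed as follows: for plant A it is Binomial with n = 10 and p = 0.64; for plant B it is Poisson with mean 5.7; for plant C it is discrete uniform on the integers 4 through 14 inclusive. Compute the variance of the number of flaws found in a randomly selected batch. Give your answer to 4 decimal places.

Per component, A: μ=6.4, E[X²]=43.264; B: μ=5.7, E[X²]=38.19; C: μ=9, E[X²]=91.
E[X] = 0.25·6.4 + 0.125·5.7 + 0.625·9 = 7.9375.
E[X²] = 0.25·43.264 + 0.125·38.19 + 0.625·91 = 72.4648.
Var(X) = E[X²] − (E[X])² = 72.4648 − 63.0039 = 9.46084.

9.4608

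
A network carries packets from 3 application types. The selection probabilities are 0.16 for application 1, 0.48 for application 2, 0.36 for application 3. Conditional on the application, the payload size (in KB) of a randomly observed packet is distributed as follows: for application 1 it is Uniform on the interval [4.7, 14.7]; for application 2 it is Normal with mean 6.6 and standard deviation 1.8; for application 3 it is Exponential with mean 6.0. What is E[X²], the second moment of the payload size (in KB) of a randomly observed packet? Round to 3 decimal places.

For each component E[X²] = Var + (mean)², giving 1: 102.423; 2: 46.8; 3: 72.
Overall E[X²] = 0.16·102.423 + 0.48·46.8 + 0.36·72 = 64.7717.

64.772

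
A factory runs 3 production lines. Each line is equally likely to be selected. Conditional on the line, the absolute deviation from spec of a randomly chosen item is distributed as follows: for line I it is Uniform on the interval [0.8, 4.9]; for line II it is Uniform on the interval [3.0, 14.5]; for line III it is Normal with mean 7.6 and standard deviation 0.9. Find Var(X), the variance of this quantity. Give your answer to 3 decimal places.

10.932

Per component, I: μ=2.85, E[X²]=9.52333; II: μ=8.75, E[X²]=87.5833; III: μ=7.6, E[X²]=58.57.
E[X] = 0.333333·2.85 + 0.333333·8.75 + 0.333333·7.6 = 6.4.
E[X²] = 0.333333·9.52333 + 0.333333·87.5833 + 0.333333·58.57 = 51.8922.
Var(X) = E[X²] − (E[X])² = 51.8922 − 40.96 = 10.9322.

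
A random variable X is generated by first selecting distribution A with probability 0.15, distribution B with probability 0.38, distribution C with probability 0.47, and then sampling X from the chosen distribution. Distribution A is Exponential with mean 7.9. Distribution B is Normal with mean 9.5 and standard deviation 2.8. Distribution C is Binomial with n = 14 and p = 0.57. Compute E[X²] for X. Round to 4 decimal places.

87.5397

For each component E[X²] = Var + (mean)², giving A: 124.82; B: 98.09; C: 67.1118.
Overall E[X²] = 0.15·124.82 + 0.38·98.09 + 0.47·67.1118 = 87.5397.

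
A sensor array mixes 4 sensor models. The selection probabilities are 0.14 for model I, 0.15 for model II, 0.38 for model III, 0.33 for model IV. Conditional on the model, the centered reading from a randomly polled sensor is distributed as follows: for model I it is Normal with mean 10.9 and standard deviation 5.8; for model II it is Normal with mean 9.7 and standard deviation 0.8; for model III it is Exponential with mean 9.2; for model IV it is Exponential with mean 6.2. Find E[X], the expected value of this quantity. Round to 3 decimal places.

Component means — I: 10.9; II: 9.7; III: 9.2; IV: 6.2.
E[X] = 0.14·10.9 + 0.15·9.7 + 0.38·9.2 + 0.33·6.2 = 8.523.

8.523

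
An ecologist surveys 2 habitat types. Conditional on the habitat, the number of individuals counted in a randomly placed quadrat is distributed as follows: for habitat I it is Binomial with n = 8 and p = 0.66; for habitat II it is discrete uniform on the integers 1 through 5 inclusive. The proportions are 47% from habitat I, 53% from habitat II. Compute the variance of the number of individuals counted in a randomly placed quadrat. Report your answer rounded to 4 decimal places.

3.1987

Per component, I: μ=5.28, E[X²]=29.6736; II: μ=3, E[X²]=11.
E[X] = 0.47·5.28 + 0.53·3 = 4.0716.
E[X²] = 0.47·29.6736 + 0.53·11 = 19.7766.
Var(X) = E[X²] − (E[X])² = 19.7766 − 16.5779 = 3.19867.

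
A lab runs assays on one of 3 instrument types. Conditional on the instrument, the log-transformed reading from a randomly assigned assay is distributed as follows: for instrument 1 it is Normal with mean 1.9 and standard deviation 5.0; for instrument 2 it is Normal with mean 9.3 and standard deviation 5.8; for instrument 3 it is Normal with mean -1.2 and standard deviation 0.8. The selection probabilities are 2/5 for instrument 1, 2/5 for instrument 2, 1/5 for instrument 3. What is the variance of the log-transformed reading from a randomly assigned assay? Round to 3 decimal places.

41.934

Per component, 1: μ=1.9, E[X²]=28.61; 2: μ=9.3, E[X²]=120.13; 3: μ=-1.2, E[X²]=2.08.
E[X] = 0.4·1.9 + 0.4·9.3 + 0.2·-1.2 = 4.24.
E[X²] = 0.4·28.61 + 0.4·120.13 + 0.2·2.08 = 59.912.
Var(X) = E[X²] − (E[X])² = 59.912 − 17.9776 = 41.9344.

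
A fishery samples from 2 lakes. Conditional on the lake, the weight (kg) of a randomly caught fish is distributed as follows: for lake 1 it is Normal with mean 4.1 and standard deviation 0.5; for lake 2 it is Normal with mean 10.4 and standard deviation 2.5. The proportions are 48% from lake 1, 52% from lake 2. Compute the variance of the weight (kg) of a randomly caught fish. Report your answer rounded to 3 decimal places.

Per component, 1: μ=4.1, E[X²]=17.06; 2: μ=10.4, E[X²]=114.41.
E[X] = 0.48·4.1 + 0.52·10.4 = 7.376.
E[X²] = 0.48·17.06 + 0.52·114.41 = 67.682.
Var(X) = E[X²] − (E[X])² = 67.682 − 54.4054 = 13.2766.

13.277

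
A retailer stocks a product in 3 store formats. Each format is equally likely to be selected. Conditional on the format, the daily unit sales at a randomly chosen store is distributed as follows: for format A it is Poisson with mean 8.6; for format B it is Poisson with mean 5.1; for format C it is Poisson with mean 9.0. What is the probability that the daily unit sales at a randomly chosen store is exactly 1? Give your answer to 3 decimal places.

0.011

Conditional on each format, P(X = 1): A: 0.00158331; B: 0.0310934; C: 0.00111069.
By total probability, P(X = 1) = 0.333333·0.00158331 + 0.333333·0.0310934 + 0.333333·0.00111069 = 0.0112625.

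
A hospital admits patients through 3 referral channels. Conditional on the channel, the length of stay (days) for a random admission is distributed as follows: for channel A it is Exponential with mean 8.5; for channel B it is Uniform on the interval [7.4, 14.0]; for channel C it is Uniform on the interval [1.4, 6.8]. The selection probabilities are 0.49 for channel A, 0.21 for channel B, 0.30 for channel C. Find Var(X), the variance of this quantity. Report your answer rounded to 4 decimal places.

42.9820

Per component, A: μ=8.5, E[X²]=144.5; B: μ=10.7, E[X²]=118.12; C: μ=4.1, E[X²]=19.24.
E[X] = 0.49·8.5 + 0.21·10.7 + 0.3·4.1 = 7.642.
E[X²] = 0.49·144.5 + 0.21·118.12 + 0.3·19.24 = 101.382.
Var(X) = E[X²] − (E[X])² = 101.382 − 58.4002 = 42.982.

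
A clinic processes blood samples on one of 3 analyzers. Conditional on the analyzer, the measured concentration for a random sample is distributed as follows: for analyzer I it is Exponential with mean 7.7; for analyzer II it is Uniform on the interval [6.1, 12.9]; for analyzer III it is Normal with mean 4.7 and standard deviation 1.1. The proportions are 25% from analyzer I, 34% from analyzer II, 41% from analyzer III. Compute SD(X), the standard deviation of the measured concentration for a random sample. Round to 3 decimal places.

Per component, I: μ=7.7, E[X²]=118.58; II: μ=9.5, E[X²]=94.1033; III: μ=4.7, E[X²]=23.3.
E[X] = 0.25·7.7 + 0.34·9.5 + 0.41·4.7 = 7.082.
E[X²] = 0.25·118.58 + 0.34·94.1033 + 0.41·23.3 = 71.1931.
Var(X) = E[X²] − (E[X])² = 71.1931 − 50.1547 = 21.0384.
SD(X) = √21.0384 = 4.58676.

4.587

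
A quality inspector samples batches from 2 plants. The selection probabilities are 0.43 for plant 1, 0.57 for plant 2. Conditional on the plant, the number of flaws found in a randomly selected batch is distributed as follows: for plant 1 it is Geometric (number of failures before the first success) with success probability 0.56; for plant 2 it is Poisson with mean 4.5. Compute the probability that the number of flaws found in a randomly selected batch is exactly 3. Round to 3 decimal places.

0.117

Conditional on each plant, P(X = 3): 1: 0.047703; 2: 0.168718.
By total probability, P(X = 3) = 0.43·0.047703 + 0.57·0.168718 = 0.116682.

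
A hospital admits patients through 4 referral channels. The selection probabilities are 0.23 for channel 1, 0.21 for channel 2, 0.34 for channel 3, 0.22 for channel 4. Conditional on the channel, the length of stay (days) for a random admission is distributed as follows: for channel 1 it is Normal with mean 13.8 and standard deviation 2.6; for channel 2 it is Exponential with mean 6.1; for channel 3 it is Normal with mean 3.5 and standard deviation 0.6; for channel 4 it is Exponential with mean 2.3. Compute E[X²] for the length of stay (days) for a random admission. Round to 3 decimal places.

67.599

For each component E[X²] = Var + (mean)², giving 1: 197.2; 2: 74.42; 3: 12.61; 4: 10.58.
Overall E[X²] = 0.23·197.2 + 0.21·74.42 + 0.34·12.61 + 0.22·10.58 = 67.5992.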